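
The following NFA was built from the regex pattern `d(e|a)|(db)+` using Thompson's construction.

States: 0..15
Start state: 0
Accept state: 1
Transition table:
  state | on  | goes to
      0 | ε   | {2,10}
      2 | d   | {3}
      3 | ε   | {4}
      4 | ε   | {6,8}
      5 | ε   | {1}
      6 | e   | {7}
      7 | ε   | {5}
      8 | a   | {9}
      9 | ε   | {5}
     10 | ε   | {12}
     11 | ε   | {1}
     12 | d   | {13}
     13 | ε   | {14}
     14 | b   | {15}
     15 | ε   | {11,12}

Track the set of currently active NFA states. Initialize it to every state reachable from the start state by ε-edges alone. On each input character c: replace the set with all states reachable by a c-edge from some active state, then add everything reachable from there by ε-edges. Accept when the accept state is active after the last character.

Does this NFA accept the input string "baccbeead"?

initial (ε-close {0}): {0,2,10,12}
'b' @ 1: {}  — dead — no transitions
rest 'accbeead' ignored (set empty)
after full input: {}  (accept=1 not in)

Answer: REJECT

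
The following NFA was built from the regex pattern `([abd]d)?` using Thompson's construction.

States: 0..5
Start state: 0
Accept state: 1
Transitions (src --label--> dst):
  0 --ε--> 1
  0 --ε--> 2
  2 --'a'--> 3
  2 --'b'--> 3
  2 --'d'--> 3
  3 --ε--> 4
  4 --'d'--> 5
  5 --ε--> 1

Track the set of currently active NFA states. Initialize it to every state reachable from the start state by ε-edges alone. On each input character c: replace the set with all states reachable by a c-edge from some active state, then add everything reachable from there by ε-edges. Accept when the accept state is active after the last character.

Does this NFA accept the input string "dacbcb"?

Answer: REJECT

Derivation:
start: ε-closure({0}) = {0,1,2}
'd' @ 1: {3,4}
'a' @ 2: {}  — no active states
rest 'cbcb' ignored (set empty)
final: {}; accept 1 not in set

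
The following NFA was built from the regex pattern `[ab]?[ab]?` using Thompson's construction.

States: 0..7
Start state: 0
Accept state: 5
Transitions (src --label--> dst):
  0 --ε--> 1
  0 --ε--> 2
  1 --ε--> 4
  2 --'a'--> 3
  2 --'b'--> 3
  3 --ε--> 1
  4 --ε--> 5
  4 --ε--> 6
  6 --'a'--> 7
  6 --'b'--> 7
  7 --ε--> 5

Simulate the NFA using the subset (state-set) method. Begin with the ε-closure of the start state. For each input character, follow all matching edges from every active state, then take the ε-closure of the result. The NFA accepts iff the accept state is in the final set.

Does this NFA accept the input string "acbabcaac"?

Answer: REJECT

Derivation:
S₀ = ε-closure({0}) = {0,1,2,4,5,6}
'a' @ 1: {1,3,4,5,6,7}  [accepting]
'c' @ 2: {}  — dead — no transitions
rest 'babcaac' ignored (set empty)
end set {} — state 5 not in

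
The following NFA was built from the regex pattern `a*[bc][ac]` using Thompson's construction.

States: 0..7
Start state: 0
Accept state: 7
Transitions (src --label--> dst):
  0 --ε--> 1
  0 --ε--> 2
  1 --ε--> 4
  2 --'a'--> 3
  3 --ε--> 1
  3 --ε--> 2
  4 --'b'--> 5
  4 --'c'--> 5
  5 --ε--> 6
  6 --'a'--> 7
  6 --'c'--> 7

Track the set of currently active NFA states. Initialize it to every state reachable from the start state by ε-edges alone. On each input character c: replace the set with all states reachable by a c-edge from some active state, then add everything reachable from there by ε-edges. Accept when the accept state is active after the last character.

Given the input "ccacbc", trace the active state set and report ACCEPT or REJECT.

S₀ = ε-closure({0}) = {0,1,2,4}
'c' @ 1: {5,6}
'c' @ 2: {7}  (accept∈set)
'a' @ 3: {}  — state set empty
rest 'cbc' ignored (set empty)
final: {}; accept 7 not in set

Answer: REJECT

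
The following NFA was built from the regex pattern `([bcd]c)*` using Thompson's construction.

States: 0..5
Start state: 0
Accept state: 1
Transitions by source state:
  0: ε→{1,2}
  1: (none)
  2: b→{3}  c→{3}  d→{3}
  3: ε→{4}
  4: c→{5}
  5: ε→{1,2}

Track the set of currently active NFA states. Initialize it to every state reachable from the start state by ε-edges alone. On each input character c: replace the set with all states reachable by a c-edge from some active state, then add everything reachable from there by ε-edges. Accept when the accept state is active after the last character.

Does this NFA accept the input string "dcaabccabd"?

Answer: REJECT

Steps:
initial (ε-close {0}): {0,1,2}
'd' @ 1: {3,4}
'c' @ 2: {1,2,5}  [accepting]
'a' @ 3: {}  — no active states
rest 'abccabd' ignored (set empty)
final: {}; accept 1 not in set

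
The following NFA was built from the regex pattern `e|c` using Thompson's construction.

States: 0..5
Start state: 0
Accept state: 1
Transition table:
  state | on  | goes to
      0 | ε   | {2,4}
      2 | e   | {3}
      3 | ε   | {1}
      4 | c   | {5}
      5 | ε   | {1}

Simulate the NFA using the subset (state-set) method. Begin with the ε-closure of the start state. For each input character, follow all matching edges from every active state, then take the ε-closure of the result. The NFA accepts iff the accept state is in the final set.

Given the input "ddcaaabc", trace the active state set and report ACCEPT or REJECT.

start: ε-closure({0}) = {0,2,4}
'd' @ 1: {}  — state set empty
rest 'dcaaabc' ignored (set empty)
after full input: {}  (accept=1 not in)

Answer: REJECT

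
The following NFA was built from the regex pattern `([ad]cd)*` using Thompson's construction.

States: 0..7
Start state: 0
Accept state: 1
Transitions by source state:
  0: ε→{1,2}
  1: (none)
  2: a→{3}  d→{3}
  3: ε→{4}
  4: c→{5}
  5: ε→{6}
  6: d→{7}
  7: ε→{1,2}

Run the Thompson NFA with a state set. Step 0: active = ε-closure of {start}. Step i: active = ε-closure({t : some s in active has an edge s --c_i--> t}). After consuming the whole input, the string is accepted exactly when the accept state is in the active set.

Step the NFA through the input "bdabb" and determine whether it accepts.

S₀ = ε-closure({0}) = {0,1,2}
'b' @ 1: {}  — dead — no transitions
rest 'dabb' ignored (set empty)
final: {}; accept 1 not in set

Answer: REJECT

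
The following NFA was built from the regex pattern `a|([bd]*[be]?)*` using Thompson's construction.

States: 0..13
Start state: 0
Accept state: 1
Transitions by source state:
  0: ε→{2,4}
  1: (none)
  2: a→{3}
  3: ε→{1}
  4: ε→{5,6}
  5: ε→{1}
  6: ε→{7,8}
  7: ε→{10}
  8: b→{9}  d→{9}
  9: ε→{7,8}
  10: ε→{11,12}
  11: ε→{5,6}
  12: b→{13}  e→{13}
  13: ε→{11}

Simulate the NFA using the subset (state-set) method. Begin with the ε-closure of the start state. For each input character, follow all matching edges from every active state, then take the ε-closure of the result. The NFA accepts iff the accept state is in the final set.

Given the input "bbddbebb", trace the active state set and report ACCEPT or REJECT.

S₀ = ε-closure({0}) = {0,1,2,4,5,6,7,8,10,11,12}
'b' @ 1: {1,5,6,7,8,9,10,11,12,13}  ✓accept
'b' @ 2: {1,5,6,7,8,9,10,11,12,13}  ✓accept
'd' @ 3: {1,5,6,7,8,9,10,11,12}  ✓accept
'd' @ 4: {1,5,6,7,8,9,10,11,12}  ✓accept
'b' @ 5: {1,5,6,7,8,9,10,11,12,13}  ✓accept
'e' @ 6: {1,5,6,7,8,10,11,12,13}  ✓accept
'b' @ 7: {1,5,6,7,8,9,10,11,12,13}  ✓accept
'b' @ 8: {1,5,6,7,8,9,10,11,12,13}  ✓accept
after full input: {1,5,6,7,8,9,10,11,12,13}  (accept=1 in)

Answer: ACCEPT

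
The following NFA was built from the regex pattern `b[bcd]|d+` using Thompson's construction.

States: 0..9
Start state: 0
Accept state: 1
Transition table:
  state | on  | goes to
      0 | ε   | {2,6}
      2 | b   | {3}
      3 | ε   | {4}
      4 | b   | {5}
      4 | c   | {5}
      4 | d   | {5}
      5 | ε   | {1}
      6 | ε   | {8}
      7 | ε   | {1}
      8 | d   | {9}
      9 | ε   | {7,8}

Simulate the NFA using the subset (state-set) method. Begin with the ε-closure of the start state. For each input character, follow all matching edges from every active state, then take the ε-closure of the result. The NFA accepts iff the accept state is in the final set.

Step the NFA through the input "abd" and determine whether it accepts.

Answer: REJECT

Derivation:
S₀ = ε-closure({0}) = {0,2,6,8}
'a' @ 1: {}  — state set empty
rest 'bd' ignored (set empty)
final: {}; accept 1 not in set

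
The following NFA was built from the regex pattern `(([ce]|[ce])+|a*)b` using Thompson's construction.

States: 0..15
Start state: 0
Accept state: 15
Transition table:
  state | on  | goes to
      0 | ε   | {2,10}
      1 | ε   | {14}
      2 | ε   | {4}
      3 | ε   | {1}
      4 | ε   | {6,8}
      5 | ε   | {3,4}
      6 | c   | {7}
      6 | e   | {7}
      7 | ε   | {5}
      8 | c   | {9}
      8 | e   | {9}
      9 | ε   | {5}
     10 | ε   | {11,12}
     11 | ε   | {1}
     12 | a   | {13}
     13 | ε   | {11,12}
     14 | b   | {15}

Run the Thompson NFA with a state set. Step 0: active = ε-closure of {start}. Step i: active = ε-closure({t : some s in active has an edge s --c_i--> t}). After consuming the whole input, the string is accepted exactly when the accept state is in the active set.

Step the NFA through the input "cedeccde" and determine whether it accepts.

S₀ = ε-closure({0}) = {0,1,2,4,6,8,10,11,12,14}
'c' @ 1: {1,3,4,5,6,7,8,9,14}
'e' @ 2: {1,3,4,5,6,7,8,9,14}
'd' @ 3: {}  — state set empty
rest 'eccde' ignored (set empty)
final: {}; accept 15 not in set

Answer: REJECT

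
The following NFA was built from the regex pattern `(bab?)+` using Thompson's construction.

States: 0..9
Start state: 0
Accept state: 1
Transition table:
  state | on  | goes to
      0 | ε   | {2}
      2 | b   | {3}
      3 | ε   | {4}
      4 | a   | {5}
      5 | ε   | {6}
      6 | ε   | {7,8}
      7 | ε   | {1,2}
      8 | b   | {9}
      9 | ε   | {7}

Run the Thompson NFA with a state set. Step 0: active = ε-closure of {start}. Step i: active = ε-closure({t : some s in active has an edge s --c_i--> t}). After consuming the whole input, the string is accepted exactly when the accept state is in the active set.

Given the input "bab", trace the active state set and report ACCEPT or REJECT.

Answer: ACCEPT

Steps:
S₀ = ε-closure({0}) = {0,2}
'b' @ 1: {3,4}
'a' @ 2: {1,2,5,6,7,8}  (accept∈set)
'b' @ 3: {1,2,3,4,7,9}  (accept∈set)
final: {1,2,3,4,7,9}; accept 1 in set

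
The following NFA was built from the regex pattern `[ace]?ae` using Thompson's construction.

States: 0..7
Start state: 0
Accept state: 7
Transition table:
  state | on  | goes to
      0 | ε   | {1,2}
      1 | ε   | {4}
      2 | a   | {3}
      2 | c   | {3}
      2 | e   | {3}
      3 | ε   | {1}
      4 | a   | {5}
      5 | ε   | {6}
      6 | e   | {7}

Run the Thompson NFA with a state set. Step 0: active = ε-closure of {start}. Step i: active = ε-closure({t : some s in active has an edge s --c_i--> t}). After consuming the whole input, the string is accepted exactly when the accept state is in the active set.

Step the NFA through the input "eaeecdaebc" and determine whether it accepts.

Answer: REJECT

Trace:
start: ε-closure({0}) = {0,1,2,4}
'e' @ 1: {1,3,4}
'a' @ 2: {5,6}
'e' @ 3: {7}  (accept∈set)
'e' @ 4: {}  — dead — no transitions
rest 'cdaebc' ignored (set empty)
final: {}; accept 7 not in set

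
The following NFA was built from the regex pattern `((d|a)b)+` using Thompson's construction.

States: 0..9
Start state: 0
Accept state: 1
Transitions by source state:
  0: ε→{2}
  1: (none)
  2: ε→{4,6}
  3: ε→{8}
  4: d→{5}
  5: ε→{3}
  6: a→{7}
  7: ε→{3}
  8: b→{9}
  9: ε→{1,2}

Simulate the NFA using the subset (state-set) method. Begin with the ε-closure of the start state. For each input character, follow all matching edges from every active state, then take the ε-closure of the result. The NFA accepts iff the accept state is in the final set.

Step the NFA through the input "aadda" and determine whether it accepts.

initial (ε-close {0}): {0,2,4,6}
'a' @ 1: {3,7,8}
'a' @ 2: {}  — no active states
rest 'dda' ignored (set empty)
after full input: {}  (accept=1 not in)

Answer: REJECT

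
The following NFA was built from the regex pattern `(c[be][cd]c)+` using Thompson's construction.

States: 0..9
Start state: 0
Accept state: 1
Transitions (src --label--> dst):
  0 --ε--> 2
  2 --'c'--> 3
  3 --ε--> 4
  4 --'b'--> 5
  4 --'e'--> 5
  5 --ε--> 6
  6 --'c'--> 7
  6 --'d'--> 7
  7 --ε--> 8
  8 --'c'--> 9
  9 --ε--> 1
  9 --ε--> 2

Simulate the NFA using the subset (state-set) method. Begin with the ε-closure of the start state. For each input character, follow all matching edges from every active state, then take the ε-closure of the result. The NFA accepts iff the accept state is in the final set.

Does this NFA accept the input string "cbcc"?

start: ε-closure({0}) = {0,2}
'c' @ 1: {3,4}
'b' @ 2: {5,6}
'c' @ 3: {7,8}
'c' @ 4: {1,2,9}  (accept∈set)
final: {1,2,9}; accept 1 in set

Answer: ACCEPT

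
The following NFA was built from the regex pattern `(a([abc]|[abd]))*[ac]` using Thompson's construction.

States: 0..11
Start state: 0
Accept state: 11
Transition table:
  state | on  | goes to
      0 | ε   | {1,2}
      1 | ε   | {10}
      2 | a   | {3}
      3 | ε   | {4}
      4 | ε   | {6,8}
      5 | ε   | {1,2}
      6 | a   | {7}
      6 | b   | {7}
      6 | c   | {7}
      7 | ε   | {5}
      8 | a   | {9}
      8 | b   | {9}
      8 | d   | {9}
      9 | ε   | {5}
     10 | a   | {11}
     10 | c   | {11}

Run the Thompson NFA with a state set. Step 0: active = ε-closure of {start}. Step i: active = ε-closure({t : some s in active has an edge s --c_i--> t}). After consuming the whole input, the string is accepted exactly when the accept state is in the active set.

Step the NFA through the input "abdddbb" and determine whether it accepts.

S₀ = ε-closure({0}) = {0,1,2,10}
'a' @ 1: {3,4,6,8,11}  (accept∈set)
'b' @ 2: {1,2,5,7,9,10}
'd' @ 3: {}  — no active states
rest 'ddbb' ignored (set empty)
end set {} — state 11 not in

Answer: REJECT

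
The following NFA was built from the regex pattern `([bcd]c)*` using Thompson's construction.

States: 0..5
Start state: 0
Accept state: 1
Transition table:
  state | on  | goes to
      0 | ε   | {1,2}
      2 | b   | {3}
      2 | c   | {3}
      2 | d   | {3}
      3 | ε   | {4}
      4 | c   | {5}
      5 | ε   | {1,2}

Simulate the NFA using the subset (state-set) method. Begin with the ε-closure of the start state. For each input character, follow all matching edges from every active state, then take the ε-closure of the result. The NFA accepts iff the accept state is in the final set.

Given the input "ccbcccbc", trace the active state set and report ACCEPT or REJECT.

initial (ε-close {0}): {0,1,2}
'c' @ 1: {3,4}
'c' @ 2: {1,2,5}  ✓accept
'b' @ 3: {3,4}
'c' @ 4: {1,2,5}  ✓accept
'c' @ 5: {3,4}
'c' @ 6: {1,2,5}  ✓accept
'b' @ 7: {3,4}
'c' @ 8: {1,2,5}  ✓accept
after full input: {1,2,5}  (accept=1 in)

Answer: ACCEPT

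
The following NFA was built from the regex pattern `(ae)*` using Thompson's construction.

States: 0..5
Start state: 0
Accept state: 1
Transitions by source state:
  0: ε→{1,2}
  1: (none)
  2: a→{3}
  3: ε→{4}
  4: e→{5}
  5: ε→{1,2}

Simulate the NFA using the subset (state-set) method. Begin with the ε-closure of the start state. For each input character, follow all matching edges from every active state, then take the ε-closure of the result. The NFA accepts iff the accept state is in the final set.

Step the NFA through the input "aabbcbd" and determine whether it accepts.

Answer: REJECT

Trace:
start: ε-closure({0}) = {0,1,2}
'a' @ 1: {3,4}
'a' @ 2: {}  — dead — no transitions
rest 'bbcbd' ignored (set empty)
final: {}; accept 1 not in set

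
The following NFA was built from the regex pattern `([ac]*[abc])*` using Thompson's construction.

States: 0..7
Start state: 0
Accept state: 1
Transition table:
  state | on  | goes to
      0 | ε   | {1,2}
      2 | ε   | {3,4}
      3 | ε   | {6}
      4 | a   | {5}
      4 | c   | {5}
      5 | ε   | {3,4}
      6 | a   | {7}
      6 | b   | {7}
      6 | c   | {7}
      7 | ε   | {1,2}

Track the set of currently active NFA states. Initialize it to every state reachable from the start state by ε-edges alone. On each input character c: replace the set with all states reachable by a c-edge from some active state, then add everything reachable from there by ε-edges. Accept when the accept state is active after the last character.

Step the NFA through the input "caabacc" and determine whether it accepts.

Answer: ACCEPT

Steps:
S₀ = ε-closure({0}) = {0,1,2,3,4,6}
'c' @ 1: {1,2,3,4,5,6,7}  ✓accept
'a' @ 2: {1,2,3,4,5,6,7}  ✓accept
'a' @ 3: {1,2,3,4,5,6,7}  ✓accept
'b' @ 4: {1,2,3,4,6,7}  ✓accept
'a' @ 5: {1,2,3,4,5,6,7}  ✓accept
'c' @ 6: {1,2,3,4,5,6,7}  ✓accept
'c' @ 7: {1,2,3,4,5,6,7}  ✓accept
after full input: {1,2,3,4,5,6,7}  (accept=1 in)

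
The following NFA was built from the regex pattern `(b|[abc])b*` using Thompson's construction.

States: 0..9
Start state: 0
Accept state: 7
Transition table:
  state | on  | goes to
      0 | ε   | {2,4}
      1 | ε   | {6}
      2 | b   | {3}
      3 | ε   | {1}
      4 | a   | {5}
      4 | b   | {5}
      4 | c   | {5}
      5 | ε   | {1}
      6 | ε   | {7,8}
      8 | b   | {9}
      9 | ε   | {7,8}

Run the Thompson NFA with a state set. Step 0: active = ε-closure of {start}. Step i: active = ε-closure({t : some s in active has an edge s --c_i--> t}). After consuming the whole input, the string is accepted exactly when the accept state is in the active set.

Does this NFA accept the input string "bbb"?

Answer: ACCEPT

Steps:
S₀ = ε-closure({0}) = {0,2,4}
'b' @ 1: {1,3,5,6,7,8}  (accept∈set)
'b' @ 2: {7,8,9}  (accept∈set)
'b' @ 3: {7,8,9}  (accept∈set)
final: {7,8,9}; accept 7 in set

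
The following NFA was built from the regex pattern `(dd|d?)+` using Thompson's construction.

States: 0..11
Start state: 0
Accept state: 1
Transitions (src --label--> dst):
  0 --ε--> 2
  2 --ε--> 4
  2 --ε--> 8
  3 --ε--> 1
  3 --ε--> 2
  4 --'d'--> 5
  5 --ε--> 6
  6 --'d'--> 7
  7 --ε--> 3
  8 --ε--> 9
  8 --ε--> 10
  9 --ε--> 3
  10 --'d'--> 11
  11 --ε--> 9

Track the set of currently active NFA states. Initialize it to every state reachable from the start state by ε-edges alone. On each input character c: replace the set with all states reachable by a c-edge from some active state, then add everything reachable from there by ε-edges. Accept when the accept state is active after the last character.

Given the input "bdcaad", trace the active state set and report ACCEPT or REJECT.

Answer: REJECT

Trace:
initial (ε-close {0}): {0,1,2,3,4,8,9,10}
'b' @ 1: {}  — no active states
rest 'dcaad' ignored (set empty)
after full input: {}  (accept=1 not in)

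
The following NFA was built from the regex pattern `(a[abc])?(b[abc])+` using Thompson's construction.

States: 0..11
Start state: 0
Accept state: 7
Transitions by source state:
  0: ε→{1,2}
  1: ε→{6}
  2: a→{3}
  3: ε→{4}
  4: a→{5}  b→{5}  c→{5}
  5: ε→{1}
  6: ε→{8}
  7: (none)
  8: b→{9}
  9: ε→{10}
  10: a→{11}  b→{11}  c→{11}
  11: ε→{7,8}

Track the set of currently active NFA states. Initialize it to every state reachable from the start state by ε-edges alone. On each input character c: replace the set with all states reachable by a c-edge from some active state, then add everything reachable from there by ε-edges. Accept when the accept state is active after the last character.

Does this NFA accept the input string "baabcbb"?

S₀ = ε-closure({0}) = {0,1,2,6,8}
'b' @ 1: {9,10}
'a' @ 2: {7,8,11}  ✓accept
'a' @ 3: {}  — state set empty
rest 'bcbb' ignored (set empty)
after full input: {}  (accept=7 not in)

Answer: REJECT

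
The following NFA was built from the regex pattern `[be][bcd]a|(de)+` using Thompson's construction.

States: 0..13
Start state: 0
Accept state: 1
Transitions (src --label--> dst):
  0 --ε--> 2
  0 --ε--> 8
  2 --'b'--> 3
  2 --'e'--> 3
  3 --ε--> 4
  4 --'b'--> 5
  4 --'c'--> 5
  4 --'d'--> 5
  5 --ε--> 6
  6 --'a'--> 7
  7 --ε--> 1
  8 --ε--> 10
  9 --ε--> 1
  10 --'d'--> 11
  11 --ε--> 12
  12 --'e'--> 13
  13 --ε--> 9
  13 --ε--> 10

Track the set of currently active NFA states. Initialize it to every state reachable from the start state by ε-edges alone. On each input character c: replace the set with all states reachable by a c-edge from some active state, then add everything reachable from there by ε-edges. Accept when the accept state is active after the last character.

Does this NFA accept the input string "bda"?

Answer: ACCEPT

Trace:
S₀ = ε-closure({0}) = {0,2,8,10}
'b' @ 1: {3,4}
'd' @ 2: {5,6}
'a' @ 3: {1,7}  (accept∈set)
after full input: {1,7}  (accept=1 in)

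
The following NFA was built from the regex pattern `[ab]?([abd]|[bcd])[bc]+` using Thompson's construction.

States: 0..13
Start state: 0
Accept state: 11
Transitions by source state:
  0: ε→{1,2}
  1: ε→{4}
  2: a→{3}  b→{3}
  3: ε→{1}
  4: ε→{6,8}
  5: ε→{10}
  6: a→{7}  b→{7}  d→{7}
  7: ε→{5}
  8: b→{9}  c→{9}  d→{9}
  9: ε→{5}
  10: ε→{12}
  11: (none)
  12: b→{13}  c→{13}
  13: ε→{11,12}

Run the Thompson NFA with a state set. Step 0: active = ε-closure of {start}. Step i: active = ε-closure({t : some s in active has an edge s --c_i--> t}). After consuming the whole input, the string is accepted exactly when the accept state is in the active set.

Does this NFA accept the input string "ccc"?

start: ε-closure({0}) = {0,1,2,4,6,8}
'c' @ 1: {5,9,10,12}
'c' @ 2: {11,12,13}  [accepting]
'c' @ 3: {11,12,13}  [accepting]
after full input: {11,12,13}  (accept=11 in)

Answer: ACCEPT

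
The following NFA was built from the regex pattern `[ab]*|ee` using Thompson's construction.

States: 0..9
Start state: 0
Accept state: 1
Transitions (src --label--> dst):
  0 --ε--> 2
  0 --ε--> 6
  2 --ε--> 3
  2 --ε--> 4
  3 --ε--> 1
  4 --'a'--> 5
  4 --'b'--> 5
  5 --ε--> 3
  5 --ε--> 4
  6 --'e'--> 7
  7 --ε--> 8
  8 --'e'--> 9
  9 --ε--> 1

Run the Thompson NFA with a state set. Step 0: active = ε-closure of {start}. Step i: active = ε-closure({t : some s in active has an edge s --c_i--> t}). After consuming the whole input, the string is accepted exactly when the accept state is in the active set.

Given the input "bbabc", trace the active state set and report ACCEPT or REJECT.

Answer: REJECT

Derivation:
S₀ = ε-closure({0}) = {0,1,2,3,4,6}
'b' @ 1: {1,3,4,5}  [accepting]
'b' @ 2: {1,3,4,5}  [accepting]
'a' @ 3: {1,3,4,5}  [accepting]
'b' @ 4: {1,3,4,5}  [accepting]
'c' @ 5: {}  — dead — no transitions
end set {} — state 1 not in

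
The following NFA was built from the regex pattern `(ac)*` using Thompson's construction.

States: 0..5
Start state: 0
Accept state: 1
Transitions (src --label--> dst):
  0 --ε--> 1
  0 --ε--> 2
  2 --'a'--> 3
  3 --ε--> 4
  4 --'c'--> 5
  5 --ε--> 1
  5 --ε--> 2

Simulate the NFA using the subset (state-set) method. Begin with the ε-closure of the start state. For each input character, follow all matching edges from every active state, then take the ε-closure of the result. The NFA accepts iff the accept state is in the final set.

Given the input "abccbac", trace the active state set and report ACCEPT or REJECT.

Answer: REJECT

Trace:
start: ε-closure({0}) = {0,1,2}
'a' @ 1: {3,4}
'b' @ 2: {}  — state set empty
rest 'ccbac' ignored (set empty)
after full input: {}  (accept=1 not in)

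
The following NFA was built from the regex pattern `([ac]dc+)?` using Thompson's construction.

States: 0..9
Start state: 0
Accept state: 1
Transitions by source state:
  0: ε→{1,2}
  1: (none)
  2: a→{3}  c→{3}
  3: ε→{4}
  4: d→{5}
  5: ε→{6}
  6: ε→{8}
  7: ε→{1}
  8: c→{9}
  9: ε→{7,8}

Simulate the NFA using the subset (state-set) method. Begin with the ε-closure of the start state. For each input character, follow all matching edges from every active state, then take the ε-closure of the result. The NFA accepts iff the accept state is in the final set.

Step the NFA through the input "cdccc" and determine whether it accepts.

Answer: ACCEPT

Steps:
start: ε-closure({0}) = {0,1,2}
'c' @ 1: {3,4}
'd' @ 2: {5,6,8}
'c' @ 3: {1,7,8,9}  ✓accept
'c' @ 4: {1,7,8,9}  ✓accept
'c' @ 5: {1,7,8,9}  ✓accept
end set {1,7,8,9} — state 1 in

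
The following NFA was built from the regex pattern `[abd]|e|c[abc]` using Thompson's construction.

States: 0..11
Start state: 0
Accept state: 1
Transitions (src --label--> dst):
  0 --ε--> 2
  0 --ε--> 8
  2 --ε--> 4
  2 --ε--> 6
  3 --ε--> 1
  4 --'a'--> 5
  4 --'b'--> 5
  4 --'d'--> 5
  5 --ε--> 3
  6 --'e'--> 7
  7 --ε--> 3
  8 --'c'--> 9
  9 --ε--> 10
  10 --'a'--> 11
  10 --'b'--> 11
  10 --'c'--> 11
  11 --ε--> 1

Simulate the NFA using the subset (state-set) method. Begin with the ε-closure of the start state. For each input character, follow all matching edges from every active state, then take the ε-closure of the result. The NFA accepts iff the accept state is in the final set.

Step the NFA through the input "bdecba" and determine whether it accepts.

start: ε-closure({0}) = {0,2,4,6,8}
'b' @ 1: {1,3,5}  (accept∈set)
'd' @ 2: {}  — dead — no transitions
rest 'ecba' ignored (set empty)
final: {}; accept 1 not in set

Answer: REJECT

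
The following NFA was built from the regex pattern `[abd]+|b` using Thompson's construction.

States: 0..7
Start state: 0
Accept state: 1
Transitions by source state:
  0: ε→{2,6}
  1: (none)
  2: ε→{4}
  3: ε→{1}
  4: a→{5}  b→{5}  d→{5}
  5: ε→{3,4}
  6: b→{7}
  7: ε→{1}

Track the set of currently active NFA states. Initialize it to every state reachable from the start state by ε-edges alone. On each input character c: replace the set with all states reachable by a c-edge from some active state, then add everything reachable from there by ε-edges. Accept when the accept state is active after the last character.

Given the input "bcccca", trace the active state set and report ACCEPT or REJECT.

Answer: REJECT

Derivation:
start: ε-closure({0}) = {0,2,4,6}
'b' @ 1: {1,3,4,5,7}  [accepting]
'c' @ 2: {}  — dead — no transitions
rest 'ccca' ignored (set empty)
final: {}; accept 1 not in set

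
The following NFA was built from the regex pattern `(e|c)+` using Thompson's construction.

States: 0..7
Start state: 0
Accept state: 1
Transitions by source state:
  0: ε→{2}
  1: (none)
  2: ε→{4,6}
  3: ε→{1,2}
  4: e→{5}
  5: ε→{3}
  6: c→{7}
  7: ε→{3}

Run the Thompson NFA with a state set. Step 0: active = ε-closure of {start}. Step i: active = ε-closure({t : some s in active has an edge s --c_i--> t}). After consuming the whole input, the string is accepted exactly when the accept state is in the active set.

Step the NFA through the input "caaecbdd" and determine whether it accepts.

Answer: REJECT

Trace:
S₀ = ε-closure({0}) = {0,2,4,6}
'c' @ 1: {1,2,3,4,6,7}  [accepting]
'a' @ 2: {}  — dead — no transitions
rest 'aecbdd' ignored (set empty)
final: {}; accept 1 not in set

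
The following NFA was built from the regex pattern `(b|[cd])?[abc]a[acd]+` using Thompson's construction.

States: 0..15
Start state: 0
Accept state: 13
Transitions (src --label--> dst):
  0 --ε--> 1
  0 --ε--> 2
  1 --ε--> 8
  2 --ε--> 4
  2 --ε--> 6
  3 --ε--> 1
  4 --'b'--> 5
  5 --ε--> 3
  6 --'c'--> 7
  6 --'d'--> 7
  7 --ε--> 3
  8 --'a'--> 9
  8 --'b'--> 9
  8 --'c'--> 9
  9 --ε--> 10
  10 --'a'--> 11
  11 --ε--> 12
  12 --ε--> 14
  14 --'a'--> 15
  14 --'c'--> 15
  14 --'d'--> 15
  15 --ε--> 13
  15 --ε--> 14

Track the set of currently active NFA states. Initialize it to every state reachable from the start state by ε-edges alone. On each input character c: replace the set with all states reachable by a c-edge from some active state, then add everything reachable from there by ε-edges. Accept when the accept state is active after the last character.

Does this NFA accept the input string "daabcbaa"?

S₀ = ε-closure({0}) = {0,1,2,4,6,8}
'd' @ 1: {1,3,7,8}
'a' @ 2: {9,10}
'a' @ 3: {11,12,14}
'b' @ 4: {}  — dead — no transitions
rest 'cbaa' ignored (set empty)
final: {}; accept 13 not in set

Answer: REJECT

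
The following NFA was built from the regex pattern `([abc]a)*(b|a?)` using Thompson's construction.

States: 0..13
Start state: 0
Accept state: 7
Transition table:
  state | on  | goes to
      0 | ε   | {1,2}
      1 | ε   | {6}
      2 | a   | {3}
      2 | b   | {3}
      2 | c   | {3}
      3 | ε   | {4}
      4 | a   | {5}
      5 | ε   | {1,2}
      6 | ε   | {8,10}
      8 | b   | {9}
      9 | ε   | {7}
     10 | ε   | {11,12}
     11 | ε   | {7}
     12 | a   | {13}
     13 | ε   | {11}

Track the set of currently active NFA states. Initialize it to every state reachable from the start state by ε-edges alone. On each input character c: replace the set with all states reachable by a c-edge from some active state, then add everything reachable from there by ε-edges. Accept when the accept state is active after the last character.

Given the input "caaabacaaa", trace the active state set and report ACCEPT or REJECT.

initial (ε-close {0}): {0,1,2,6,7,8,10,11,12}
'c' @ 1: {3,4}
'a' @ 2: {1,2,5,6,7,8,10,11,12}  [accepting]
'a' @ 3: {3,4,7,11,13}  [accepting]
'a' @ 4: {1,2,5,6,7,8,10,11,12}  [accepting]
'b' @ 5: {3,4,7,9}  [accepting]
'a' @ 6: {1,2,5,6,7,8,10,11,12}  [accepting]
'c' @ 7: {3,4}
'a' @ 8: {1,2,5,6,7,8,10,11,12}  [accepting]
'a' @ 9: {3,4,7,11,13}  [accepting]
'a' @ 10: {1,2,5,6,7,8,10,11,12}  [accepting]
end set {1,2,5,6,7,8,10,11,12} — state 7 in

Answer: ACCEPT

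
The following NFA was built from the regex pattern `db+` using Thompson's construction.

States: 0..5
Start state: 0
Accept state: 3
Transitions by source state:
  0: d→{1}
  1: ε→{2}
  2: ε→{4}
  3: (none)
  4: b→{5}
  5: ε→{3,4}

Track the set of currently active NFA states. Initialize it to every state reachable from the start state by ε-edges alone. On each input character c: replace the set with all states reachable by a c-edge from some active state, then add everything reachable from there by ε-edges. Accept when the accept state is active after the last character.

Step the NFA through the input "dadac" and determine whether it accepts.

Answer: REJECT

Steps:
S₀ = ε-closure({0}) = {0}
'd' @ 1: {1,2,4}
'a' @ 2: {}  — state set empty
rest 'dac' ignored (set empty)
after full input: {}  (accept=3 not in)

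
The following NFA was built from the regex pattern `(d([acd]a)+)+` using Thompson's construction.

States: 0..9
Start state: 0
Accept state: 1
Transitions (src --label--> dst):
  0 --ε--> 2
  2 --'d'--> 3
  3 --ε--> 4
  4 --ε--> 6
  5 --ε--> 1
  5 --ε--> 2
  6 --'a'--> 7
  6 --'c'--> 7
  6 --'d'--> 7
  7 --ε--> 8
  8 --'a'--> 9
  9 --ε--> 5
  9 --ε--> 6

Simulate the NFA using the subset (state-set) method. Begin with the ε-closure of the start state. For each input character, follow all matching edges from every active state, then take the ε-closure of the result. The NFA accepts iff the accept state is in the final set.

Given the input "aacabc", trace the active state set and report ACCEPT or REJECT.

Answer: REJECT

Derivation:
S₀ = ε-closure({0}) = {0,2}
'a' @ 1: {}  — state set empty
rest 'acabc' ignored (set empty)
final: {}; accept 1 not in set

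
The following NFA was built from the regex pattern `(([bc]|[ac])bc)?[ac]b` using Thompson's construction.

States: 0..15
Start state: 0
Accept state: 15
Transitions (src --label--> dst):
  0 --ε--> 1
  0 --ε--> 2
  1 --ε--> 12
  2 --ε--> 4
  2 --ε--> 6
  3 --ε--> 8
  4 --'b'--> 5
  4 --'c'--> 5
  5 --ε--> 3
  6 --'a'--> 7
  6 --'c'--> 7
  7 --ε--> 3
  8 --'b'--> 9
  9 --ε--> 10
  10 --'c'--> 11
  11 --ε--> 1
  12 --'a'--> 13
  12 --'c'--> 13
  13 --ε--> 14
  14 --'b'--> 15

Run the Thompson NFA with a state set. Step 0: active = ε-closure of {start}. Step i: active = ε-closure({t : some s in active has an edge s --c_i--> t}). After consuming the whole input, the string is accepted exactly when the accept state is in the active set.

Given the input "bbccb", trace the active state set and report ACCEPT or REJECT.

Answer: ACCEPT

Trace:
S₀ = ε-closure({0}) = {0,1,2,4,6,12}
'b' @ 1: {3,5,8}
'b' @ 2: {9,10}
'c' @ 3: {1,11,12}
'c' @ 4: {13,14}
'b' @ 5: {15}  [accepting]
end set {15} — state 15 in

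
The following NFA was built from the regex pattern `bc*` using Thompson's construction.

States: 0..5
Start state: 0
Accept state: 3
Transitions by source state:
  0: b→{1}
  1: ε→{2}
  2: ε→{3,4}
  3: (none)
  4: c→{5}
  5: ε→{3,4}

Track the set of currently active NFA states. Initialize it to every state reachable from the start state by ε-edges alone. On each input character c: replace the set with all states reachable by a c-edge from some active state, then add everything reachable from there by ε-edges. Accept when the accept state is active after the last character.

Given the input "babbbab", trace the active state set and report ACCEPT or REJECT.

S₀ = ε-closure({0}) = {0}
'b' @ 1: {1,2,3,4}  ✓accept
'a' @ 2: {}  — no active states
rest 'bbbab' ignored (set empty)
end set {} — state 3 not in

Answer: REJECT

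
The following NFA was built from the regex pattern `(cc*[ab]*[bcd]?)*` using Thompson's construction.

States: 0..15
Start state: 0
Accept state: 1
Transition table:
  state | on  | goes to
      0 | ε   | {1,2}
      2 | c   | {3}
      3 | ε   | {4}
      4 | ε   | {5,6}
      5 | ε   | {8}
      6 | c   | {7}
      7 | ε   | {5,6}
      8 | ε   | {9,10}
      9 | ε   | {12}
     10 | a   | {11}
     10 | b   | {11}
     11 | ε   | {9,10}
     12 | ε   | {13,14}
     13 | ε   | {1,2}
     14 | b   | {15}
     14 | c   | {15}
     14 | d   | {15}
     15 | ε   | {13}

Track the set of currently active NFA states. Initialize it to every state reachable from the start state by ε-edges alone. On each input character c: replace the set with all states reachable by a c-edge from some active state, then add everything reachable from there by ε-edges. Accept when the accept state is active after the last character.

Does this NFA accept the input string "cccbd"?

S₀ = ε-closure({0}) = {0,1,2}
'c' @ 1: {1,2,3,4,5,6,8,9,10,12,13,14}  (accept∈set)
'c' @ 2: {1,2,3,4,5,6,7,8,9,10,12,13,14,15}  (accept∈set)
'c' @ 3: {1,2,3,4,5,6,7,8,9,10,12,13,14,15}  (accept∈set)
'b' @ 4: {1,2,9,10,11,12,13,14,15}  (accept∈set)
'd' @ 5: {1,2,13,15}  (accept∈set)
after full input: {1,2,13,15}  (accept=1 in)

Answer: ACCEPT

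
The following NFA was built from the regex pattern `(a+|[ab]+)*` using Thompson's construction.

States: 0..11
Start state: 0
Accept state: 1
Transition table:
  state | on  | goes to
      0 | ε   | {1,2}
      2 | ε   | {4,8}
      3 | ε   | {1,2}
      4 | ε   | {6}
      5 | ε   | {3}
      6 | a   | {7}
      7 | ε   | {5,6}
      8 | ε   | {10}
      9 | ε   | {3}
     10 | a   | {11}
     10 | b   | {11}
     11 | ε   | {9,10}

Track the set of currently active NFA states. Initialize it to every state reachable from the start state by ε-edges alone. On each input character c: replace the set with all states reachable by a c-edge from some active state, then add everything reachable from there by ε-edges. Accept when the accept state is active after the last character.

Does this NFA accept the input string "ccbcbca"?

S₀ = ε-closure({0}) = {0,1,2,4,6,8,10}
'c' @ 1: {}  — no active states
rest 'cbcbca' ignored (set empty)
end set {} — state 1 not in

Answer: REJECT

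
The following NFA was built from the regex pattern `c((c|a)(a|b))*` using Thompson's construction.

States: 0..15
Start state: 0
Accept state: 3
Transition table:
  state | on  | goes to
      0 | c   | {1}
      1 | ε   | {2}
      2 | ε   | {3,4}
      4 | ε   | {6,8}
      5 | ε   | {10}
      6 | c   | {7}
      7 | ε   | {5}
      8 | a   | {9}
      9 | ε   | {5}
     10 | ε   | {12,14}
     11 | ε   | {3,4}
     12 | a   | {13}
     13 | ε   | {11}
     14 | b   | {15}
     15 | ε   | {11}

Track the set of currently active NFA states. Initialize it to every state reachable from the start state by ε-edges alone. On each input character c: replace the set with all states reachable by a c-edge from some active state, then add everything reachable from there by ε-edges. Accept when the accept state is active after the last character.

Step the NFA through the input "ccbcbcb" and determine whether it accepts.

start: ε-closure({0}) = {0}
'c' @ 1: {1,2,3,4,6,8}  (accept∈set)
'c' @ 2: {5,7,10,12,14}
'b' @ 3: {3,4,6,8,11,15}  (accept∈set)
'c' @ 4: {5,7,10,12,14}
'b' @ 5: {3,4,6,8,11,15}  (accept∈set)
'c' @ 6: {5,7,10,12,14}
'b' @ 7: {3,4,6,8,11,15}  (accept∈set)
end set {3,4,6,8,11,15} — state 3 in

Answer: ACCEPT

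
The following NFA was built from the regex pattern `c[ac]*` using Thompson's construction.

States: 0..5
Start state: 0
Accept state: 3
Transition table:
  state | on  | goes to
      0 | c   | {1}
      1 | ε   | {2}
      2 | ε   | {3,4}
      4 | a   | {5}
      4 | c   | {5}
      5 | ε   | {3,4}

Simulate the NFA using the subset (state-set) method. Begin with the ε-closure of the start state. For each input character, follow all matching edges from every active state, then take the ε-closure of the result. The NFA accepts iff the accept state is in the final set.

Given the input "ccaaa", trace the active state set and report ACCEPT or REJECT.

Answer: ACCEPT

Steps:
initial (ε-close {0}): {0}
'c' @ 1: {1,2,3,4}  (accept∈set)
'c' @ 2: {3,4,5}  (accept∈set)
'a' @ 3: {3,4,5}  (accept∈set)
'a' @ 4: {3,4,5}  (accept∈set)
'a' @ 5: {3,4,5}  (accept∈set)
end set {3,4,5} — state 3 in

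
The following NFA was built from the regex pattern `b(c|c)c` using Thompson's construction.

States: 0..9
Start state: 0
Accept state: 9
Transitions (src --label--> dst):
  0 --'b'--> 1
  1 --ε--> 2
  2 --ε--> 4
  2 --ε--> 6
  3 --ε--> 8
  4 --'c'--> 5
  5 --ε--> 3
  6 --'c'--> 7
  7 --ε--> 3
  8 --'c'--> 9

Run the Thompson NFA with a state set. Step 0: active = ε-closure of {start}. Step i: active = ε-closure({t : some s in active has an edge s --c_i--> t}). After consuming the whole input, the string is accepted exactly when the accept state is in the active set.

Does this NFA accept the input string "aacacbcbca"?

S₀ = ε-closure({0}) = {0}
'a' @ 1: {}  — no active states
rest 'acacbcbca' ignored (set empty)
final: {}; accept 9 not in set

Answer: REJECT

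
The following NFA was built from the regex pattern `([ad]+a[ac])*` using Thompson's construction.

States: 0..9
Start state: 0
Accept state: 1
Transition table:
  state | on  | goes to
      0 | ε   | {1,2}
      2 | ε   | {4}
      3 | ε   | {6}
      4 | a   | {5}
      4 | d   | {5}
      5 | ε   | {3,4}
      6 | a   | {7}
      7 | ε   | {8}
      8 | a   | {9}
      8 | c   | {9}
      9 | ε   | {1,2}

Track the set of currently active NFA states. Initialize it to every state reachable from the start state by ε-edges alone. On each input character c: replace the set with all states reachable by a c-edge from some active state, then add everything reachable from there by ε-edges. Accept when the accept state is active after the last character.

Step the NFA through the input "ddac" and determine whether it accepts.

start: ε-closure({0}) = {0,1,2,4}
'd' @ 1: {3,4,5,6}
'd' @ 2: {3,4,5,6}
'a' @ 3: {3,4,5,6,7,8}
'c' @ 4: {1,2,4,9}  (accept∈set)
end set {1,2,4,9} — state 1 in

Answer: ACCEPT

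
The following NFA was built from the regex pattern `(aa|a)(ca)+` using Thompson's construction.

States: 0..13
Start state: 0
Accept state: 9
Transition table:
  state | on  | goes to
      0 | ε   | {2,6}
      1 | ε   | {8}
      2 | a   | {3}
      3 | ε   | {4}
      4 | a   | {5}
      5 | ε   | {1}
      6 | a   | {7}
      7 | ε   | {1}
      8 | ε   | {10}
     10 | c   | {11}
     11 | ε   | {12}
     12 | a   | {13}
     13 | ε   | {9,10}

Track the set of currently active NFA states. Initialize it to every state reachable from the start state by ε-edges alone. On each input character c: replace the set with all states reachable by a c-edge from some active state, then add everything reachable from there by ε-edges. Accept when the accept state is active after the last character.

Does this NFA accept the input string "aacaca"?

initial (ε-close {0}): {0,2,6}
'a' @ 1: {1,3,4,7,8,10}
'a' @ 2: {1,5,8,10}
'c' @ 3: {11,12}
'a' @ 4: {9,10,13}  ✓accept
'c' @ 5: {11,12}
'a' @ 6: {9,10,13}  ✓accept
after full input: {9,10,13}  (accept=9 in)

Answer: ACCEPT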